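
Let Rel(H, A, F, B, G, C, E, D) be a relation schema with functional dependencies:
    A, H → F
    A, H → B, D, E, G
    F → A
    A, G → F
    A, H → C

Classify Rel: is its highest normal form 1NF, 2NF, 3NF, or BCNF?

Candidate keys: {A, H}, {F, H}. Prime attributes: {A, F, H}.
F → A: {F}⁺ = {A, F}, which is not all of the attributes, so the left side is not a superkey — BCNF is violated.
But every attribute on its right side ({A}) is prime, and the same holds for every other non-superkey FD, so 3NF still holds.

3NF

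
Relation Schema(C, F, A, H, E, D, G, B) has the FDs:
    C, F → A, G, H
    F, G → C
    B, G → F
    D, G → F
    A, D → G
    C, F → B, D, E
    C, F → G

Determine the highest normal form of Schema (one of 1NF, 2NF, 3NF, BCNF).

BCNF

Candidate keys: {A, D}, {B, G}, {C, F}, {D, G}, {F, G}. Prime attributes: {A, B, C, D, F, G}.
The left-hand side of every FD is a superkey, so BCNF is satisfied.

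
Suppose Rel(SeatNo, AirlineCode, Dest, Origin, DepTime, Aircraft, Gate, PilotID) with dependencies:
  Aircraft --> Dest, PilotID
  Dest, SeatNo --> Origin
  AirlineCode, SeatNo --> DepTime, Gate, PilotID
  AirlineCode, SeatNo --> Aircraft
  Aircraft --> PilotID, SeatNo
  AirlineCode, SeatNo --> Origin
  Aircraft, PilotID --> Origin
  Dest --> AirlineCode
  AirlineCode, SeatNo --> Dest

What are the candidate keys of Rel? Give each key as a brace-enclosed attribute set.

{Aircraft}, {AirlineCode, SeatNo}, {Dest, SeatNo}

Closure of {Aircraft} is {Aircraft, AirlineCode, DepTime, Dest, Gate, Origin, PilotID, SeatNo}, the whole schema; {Aircraft} is a candidate key.
Closure of {AirlineCode, SeatNo} is {Aircraft, AirlineCode, DepTime, Dest, Gate, Origin, PilotID, SeatNo}, the whole schema; {AirlineCode, SeatNo} is a candidate key.
Closure of {Dest, SeatNo} is {Aircraft, AirlineCode, DepTime, Dest, Gate, Origin, PilotID, SeatNo}, the whole schema; {Dest, SeatNo} is a candidate key.
No proper subset of any of these is a key, and no other minimal superkey exists.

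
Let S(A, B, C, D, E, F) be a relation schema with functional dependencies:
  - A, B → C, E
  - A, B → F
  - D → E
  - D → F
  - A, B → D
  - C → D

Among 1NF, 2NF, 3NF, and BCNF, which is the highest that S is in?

2NF

Candidate key: {A, B}. Prime attributes: {A, B}.
D → E: {D}⁺ = {D, E, F}, which is not all of the attributes, so the left side is not a superkey — BCNF is violated.
D → E determines the non-prime attribute {E} from a non-superkey — 3NF is violated.
No non-prime attribute depends on a proper subset of any candidate key, so 2NF holds.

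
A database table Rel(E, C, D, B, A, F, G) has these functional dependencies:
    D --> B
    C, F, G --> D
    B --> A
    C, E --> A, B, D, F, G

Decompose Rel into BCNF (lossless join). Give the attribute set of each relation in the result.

Candidate key of the original relation: {C, E}.
Within {A, B, C, D, E, F, G}: {D}⁺ ∩ {A, B, C, D, E, F, G} = {A, B, D}, not the whole set, so D --> A, B violates BCNF; decompose into {A, B, D} and {C, D, E, F, G}.
Within {A, B, D}: {B}⁺ ∩ {A, B, D} = {A, B}, not the whole set, so B --> A violates BCNF; decompose into {A, B} and {B, D}.
{A, B}: every determinant is a superkey — BCNF.
{B, D}: every determinant is a superkey — BCNF.
Within {C, D, E, F, G}: {C, F, G}⁺ ∩ {C, D, E, F, G} = {C, D, F, G}, not the whole set, so C, F, G --> D violates BCNF; decompose into {C, D, F, G} and {C, E, F, G}.
{C, D, F, G}: every determinant is a superkey — BCNF.
{C, E, F, G}: every determinant is a superkey — BCNF.

{A, B}; {B, D}; {C, D, F, G}; {C, E, F, G}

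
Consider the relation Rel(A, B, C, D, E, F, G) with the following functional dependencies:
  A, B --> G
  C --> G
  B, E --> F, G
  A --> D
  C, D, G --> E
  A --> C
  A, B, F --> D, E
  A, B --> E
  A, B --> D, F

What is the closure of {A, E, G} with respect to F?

Start with {A, E, G}.
A --> D applies; add {D} → now {A, D, E, G}.
A --> C applies; add {C} → now {A, C, D, E, G}.
No further FD applies.

{A, C, D, E, G}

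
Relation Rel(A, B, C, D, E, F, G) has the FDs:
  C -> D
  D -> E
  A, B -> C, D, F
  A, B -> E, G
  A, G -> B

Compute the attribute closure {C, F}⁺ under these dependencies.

{C, D, E, F}

Start with {C, F}.
C -> D applies; add {D} → now {C, D, F}.
D -> E applies; add {E} → now {C, D, E, F}.
No further FD applies.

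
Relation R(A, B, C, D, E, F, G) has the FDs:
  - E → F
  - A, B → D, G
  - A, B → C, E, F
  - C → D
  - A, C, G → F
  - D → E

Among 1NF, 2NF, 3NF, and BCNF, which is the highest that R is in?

2NF

Candidate key: {A, B}. Prime attributes: {A, B}.
E → F breaks BCNF: {E}⁺ = {E, F}, so {E} is not a superkey.
E → F determines the non-prime attribute {F} from a non-superkey — 3NF is violated.
No non-prime attribute depends on a proper subset of any candidate key, so 2NF holds.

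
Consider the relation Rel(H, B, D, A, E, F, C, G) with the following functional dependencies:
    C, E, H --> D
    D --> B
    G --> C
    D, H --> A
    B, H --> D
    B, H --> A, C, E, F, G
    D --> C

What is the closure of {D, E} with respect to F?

Start with {D, E}.
D --> B applies; add {B} → now {B, D, E}.
D --> C applies; add {C} → now {B, C, D, E}.
No further FD applies.

{B, C, D, E}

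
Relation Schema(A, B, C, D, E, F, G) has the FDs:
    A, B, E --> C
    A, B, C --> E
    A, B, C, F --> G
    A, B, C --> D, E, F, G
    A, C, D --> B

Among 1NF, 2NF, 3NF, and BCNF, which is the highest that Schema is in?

BCNF

Candidate keys: {A, B, C}, {A, B, E}, {A, C, D}. Prime attributes: {A, B, C, D, E}.
Every FD has a superkey on the left, so the relation is in BCNF.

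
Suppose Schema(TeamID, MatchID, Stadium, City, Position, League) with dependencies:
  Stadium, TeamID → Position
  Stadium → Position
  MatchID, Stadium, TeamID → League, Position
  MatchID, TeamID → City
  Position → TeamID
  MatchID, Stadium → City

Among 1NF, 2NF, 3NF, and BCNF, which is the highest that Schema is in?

Candidate key: {MatchID, Stadium}. Prime attributes: {MatchID, Stadium}.
For Stadium, TeamID → Position we have {Stadium, TeamID}⁺ = {Position, Stadium, TeamID}; {Stadium, TeamID} is not a superkey, so BCNF fails.
Because {Position} is non-prime and the left side of Stadium, TeamID → Position is not a superkey, the relation is not in 3NF.
The proper key subset {Stadium} of {MatchID, Stadium} determines non-prime {Position, TeamID}, so the relation is not even in 2NF.

1NF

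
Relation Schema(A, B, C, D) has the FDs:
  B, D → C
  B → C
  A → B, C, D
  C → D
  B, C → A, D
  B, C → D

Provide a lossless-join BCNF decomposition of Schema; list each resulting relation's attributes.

{A, B, C}; {C, D}

Candidate keys of the original relation: {A}, {B}.
Within {A, B, C, D}: {C}⁺ ∩ {A, B, C, D} = {C, D}, not the whole set, so C → D violates BCNF; decompose into {C, D} and {A, B, C}.
{C, D} has no BCNF violation.
{A, B, C} has no BCNF violation.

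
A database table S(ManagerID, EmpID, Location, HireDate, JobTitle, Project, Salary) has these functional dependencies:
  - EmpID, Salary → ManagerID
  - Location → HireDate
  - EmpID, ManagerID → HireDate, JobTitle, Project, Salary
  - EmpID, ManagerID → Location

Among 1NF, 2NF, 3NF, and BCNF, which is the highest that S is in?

Candidate keys: {EmpID, ManagerID}, {EmpID, Salary}. Prime attributes: {EmpID, ManagerID, Salary}.
For Location → HireDate we have {Location}⁺ = {HireDate, Location}; {Location} is not a superkey, so BCNF fails.
Because {HireDate} is non-prime and the left side of Location → HireDate is not a superkey, the relation is not in 3NF.
No proper subset of a key has a non-prime attribute in its closure, so there is no partial dependency; 2NF holds.

2NF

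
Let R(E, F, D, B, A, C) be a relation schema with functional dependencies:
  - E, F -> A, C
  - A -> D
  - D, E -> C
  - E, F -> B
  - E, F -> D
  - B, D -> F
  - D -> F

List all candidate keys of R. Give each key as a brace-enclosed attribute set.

{E} never appears on the right of any FD, so every key must include it.
{A, E}⁺ = {A, B, C, D, E, F} — all of the relation — so {A, E} is a candidate key.
{D, E}⁺ = {A, B, C, D, E, F} — all of the relation — so {D, E} is a candidate key.
{E, F}⁺ = {A, B, C, D, E, F} — all of the relation — so {E, F} is a candidate key.
Any other superkey properly contains one of these, so there are no further candidate keys.

{A, E}, {D, E}, {E, F}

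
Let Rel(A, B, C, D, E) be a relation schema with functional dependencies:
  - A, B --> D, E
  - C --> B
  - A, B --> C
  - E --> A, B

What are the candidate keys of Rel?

{A, B}, {A, C}, {E}

Closure of {E} is {A, B, C, D, E}, the whole schema; {E} is a candidate key.
Closure of {A, B} is {A, B, C, D, E}, the whole schema; {A, B} is a candidate key.
Closure of {A, C} is {A, B, C, D, E}, the whole schema; {A, C} is a candidate key.
Any other superkey properly contains one of these, so there are no further candidate keys.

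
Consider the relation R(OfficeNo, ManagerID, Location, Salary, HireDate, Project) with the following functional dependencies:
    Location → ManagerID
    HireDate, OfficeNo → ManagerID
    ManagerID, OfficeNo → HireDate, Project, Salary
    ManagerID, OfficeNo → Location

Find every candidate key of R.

Attributes never on any right-hand side: {OfficeNo} — every candidate key must contain it.
{HireDate, OfficeNo} is a candidate key since {HireDate, OfficeNo}⁺ = {HireDate, Location, ManagerID, OfficeNo, Project, Salary} covers every attribute.
{Location, OfficeNo} is a candidate key since {Location, OfficeNo}⁺ = {HireDate, Location, ManagerID, OfficeNo, Project, Salary} covers every attribute.
{ManagerID, OfficeNo} is a candidate key since {ManagerID, OfficeNo}⁺ = {HireDate, Location, ManagerID, OfficeNo, Project, Salary} covers every attribute.
No proper subset of any of these is a key, and no other minimal superkey exists.

{HireDate, OfficeNo}, {Location, OfficeNo}, {ManagerID, OfficeNo}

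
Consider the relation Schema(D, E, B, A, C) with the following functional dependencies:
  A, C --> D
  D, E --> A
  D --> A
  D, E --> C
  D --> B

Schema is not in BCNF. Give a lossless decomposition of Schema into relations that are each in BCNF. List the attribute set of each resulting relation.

{A, B, D}; {A, C, E}; {C, D}

Candidate keys of the original relation: {A, C, E}, {D, E}.
Within {A, B, C, D, E}: {A, C}⁺ ∩ {A, B, C, D, E} = {A, B, C, D}, not the whole set, so A, C --> B, D violates BCNF; decompose into {A, B, C, D} and {A, C, E}.
Within {A, B, C, D}: {D}⁺ ∩ {A, B, C, D} = {A, B, D}, not the whole set, so D --> A, B violates BCNF; decompose into {A, B, D} and {C, D}.
{A, B, D}: every determinant is a superkey — BCNF.
{C, D}: every determinant is a superkey — BCNF.
{A, C, E}: every determinant is a superkey — BCNF.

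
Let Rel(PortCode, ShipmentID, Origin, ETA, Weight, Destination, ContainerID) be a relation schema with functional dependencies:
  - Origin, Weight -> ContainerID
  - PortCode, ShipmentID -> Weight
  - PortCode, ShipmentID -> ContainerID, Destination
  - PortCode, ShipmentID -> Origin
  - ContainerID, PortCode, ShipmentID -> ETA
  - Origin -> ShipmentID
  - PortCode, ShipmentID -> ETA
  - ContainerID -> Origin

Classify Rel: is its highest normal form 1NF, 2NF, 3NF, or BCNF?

3NF

Candidate keys: {ContainerID, PortCode}, {Origin, PortCode}, {PortCode, ShipmentID}. Prime attributes: {ContainerID, Origin, PortCode, ShipmentID}.
Origin, Weight -> ContainerID breaks BCNF: {Origin, Weight}⁺ = {ContainerID, Origin, ShipmentID, Weight}, so {Origin, Weight} is not a superkey.
Its right-hand attributes {ContainerID} are all prime, as are those of every other non-superkey FD — the relation is in 3NF.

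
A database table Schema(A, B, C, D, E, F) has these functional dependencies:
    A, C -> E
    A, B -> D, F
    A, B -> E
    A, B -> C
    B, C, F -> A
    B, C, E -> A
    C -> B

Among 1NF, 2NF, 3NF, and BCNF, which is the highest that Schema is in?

3NF

Candidate keys: {A, B}, {A, C}, {C, E}, {C, F}. Prime attributes: {A, B, C, E, F}.
C -> B: {C}⁺ = {B, C}, which is not all of the attributes, so the left side is not a superkey — BCNF is violated.
Its right-hand attributes {B} are all prime, as are those of every other non-superkey FD — the relation is in 3NF.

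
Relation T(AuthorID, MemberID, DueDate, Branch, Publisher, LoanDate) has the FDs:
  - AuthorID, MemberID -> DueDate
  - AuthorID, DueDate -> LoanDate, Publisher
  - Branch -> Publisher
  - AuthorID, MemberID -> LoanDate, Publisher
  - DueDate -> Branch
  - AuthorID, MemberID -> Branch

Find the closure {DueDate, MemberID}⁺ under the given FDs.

Start with {DueDate, MemberID}.
DueDate -> Branch applies; add {Branch} → now {Branch, DueDate, MemberID}.
Branch -> Publisher applies; add {Publisher} → now {Branch, DueDate, MemberID, Publisher}.
No further FD applies.

{Branch, DueDate, MemberID, Publisher}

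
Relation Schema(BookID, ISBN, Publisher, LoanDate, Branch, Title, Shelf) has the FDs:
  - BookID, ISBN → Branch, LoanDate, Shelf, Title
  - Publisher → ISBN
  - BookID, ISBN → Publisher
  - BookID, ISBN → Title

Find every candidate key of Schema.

{BookID} never appears on the right of any FD, so every key must include it.
{BookID, ISBN}⁺ = {BookID, Branch, ISBN, LoanDate, Publisher, Shelf, Title} — all of the relation — so {BookID, ISBN} is a candidate key.
{BookID, Publisher}⁺ = {BookID, Branch, ISBN, LoanDate, Publisher, Shelf, Title} — all of the relation — so {BookID, Publisher} is a candidate key.
These are minimal and exhaustive — every other superkey contains one of them.

{BookID, ISBN}, {BookID, Publisher}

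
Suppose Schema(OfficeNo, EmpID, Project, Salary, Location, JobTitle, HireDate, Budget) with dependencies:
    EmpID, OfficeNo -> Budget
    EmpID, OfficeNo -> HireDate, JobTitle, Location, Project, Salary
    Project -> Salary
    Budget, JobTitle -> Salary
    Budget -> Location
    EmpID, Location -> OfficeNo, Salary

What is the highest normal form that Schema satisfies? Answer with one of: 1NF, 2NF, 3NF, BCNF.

2NF

Candidate keys: {Budget, EmpID}, {EmpID, Location}, {EmpID, OfficeNo}. Prime attributes: {Budget, EmpID, Location, OfficeNo}.
Project -> Salary breaks BCNF: {Project}⁺ = {Project, Salary}, so {Project} is not a superkey.
Project -> Salary determines the non-prime attribute {Salary} from a non-superkey — 3NF is violated.
No non-prime attribute depends on a proper subset of any candidate key, so 2NF holds.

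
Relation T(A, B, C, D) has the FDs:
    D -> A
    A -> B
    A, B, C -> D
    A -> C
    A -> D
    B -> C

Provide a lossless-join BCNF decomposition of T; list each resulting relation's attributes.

{A, B, D}; {B, C}

Candidate keys of the original relation: {A}, {D}.
{A, B, C, D}: {B} determines {B, C} here but is not a superkey — split on B -> C, giving {B, C} and {A, B, D}.
{B, C} has no BCNF violation.
{A, B, D} has no BCNF violation.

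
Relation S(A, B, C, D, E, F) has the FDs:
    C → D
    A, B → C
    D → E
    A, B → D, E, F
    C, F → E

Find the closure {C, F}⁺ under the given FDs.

{C, D, E, F}

Start with {C, F}.
C → D applies; add {D} → now {C, D, F}.
D → E applies; add {E} → now {C, D, E, F}.
No further FD applies.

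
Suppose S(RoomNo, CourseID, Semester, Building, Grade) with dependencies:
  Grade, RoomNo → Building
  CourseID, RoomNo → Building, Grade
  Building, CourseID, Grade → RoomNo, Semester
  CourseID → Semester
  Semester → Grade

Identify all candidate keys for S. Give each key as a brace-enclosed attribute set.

{CourseID} never appears on the right of any FD, so every key must include it.
{Building, CourseID}⁺ = {Building, CourseID, Grade, RoomNo, Semester} — all of the relation — so {Building, CourseID} is a candidate key.
{CourseID, RoomNo}⁺ = {Building, CourseID, Grade, RoomNo, Semester} — all of the relation — so {CourseID, RoomNo} is a candidate key.
Any other superkey properly contains one of these, so there are no further candidate keys.

{Building, CourseID}, {CourseID, RoomNo}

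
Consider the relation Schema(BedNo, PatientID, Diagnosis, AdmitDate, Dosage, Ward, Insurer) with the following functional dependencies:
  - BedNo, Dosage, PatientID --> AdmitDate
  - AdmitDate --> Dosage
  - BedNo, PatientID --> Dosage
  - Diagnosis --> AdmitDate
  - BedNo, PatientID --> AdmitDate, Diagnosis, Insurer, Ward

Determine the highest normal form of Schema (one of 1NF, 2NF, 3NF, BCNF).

Candidate key: {BedNo, PatientID}. Prime attributes: {BedNo, PatientID}.
For AdmitDate --> Dosage we have {AdmitDate}⁺ = {AdmitDate, Dosage}; {AdmitDate} is not a superkey, so BCNF fails.
Because {Dosage} is non-prime and the left side of AdmitDate --> Dosage is not a superkey, the relation is not in 3NF.
Checking every proper subset of each key, none determines a non-prime attribute — 2NF is satisfied.

2NF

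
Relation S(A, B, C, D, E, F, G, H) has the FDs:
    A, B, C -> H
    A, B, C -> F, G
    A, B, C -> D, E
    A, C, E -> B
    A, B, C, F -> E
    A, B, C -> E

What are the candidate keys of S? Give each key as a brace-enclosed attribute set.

No FD produces {A, C}, so they must be in every candidate key.
Closure of {A, B, C} is {A, B, C, D, E, F, G, H}, the whole schema; {A, B, C} is a candidate key.
Closure of {A, C, E} is {A, B, C, D, E, F, G, H}, the whole schema; {A, C, E} is a candidate key.
Any other superkey properly contains one of these, so there are no further candidate keys.

{A, B, C}, {A, C, E}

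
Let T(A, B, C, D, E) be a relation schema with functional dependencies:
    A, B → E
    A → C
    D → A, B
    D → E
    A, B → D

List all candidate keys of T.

{D}⁺ = {A, B, C, D, E} — all of the relation — so {D} is a candidate key.
{A, B}⁺ = {A, B, C, D, E} — all of the relation — so {A, B} is a candidate key.
No proper subset of any of these is a key, and no other minimal superkey exists.

{A, B}, {D}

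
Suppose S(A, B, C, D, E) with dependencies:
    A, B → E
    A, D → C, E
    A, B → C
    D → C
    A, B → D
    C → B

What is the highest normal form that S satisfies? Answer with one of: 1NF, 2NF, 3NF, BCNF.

3NF

Candidate keys: {A, B}, {A, C}, {A, D}. Prime attributes: {A, B, C, D}.
D → C: {D}⁺ = {B, C, D}, which is not all of the attributes, so the left side is not a superkey — BCNF is violated.
But every attribute on its right side ({C}) is prime, and the same holds for every other non-superkey FD, so 3NF still holds.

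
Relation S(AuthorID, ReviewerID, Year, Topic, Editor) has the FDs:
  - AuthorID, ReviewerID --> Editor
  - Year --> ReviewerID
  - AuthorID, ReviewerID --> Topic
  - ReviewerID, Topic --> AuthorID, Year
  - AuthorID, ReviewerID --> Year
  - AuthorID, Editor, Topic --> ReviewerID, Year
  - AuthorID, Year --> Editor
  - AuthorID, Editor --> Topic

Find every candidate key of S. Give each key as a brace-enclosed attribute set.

{AuthorID, Editor}, {AuthorID, ReviewerID}, {AuthorID, Year}, {ReviewerID, Topic}, {Topic, Year}

{AuthorID, Editor}⁺ = {AuthorID, Editor, ReviewerID, Topic, Year}, which is every attribute, so {AuthorID, Editor} is a candidate key.
{AuthorID, ReviewerID}⁺ = {AuthorID, Editor, ReviewerID, Topic, Year}, which is every attribute, so {AuthorID, ReviewerID} is a candidate key.
{AuthorID, Year}⁺ = {AuthorID, Editor, ReviewerID, Topic, Year}, which is every attribute, so {AuthorID, Year} is a candidate key.
{ReviewerID, Topic}⁺ = {AuthorID, Editor, ReviewerID, Topic, Year}, which is every attribute, so {ReviewerID, Topic} is a candidate key.
{Topic, Year}⁺ = {AuthorID, Editor, ReviewerID, Topic, Year}, which is every attribute, so {Topic, Year} is a candidate key.
No proper subset of any of these is a key, and no other minimal superkey exists.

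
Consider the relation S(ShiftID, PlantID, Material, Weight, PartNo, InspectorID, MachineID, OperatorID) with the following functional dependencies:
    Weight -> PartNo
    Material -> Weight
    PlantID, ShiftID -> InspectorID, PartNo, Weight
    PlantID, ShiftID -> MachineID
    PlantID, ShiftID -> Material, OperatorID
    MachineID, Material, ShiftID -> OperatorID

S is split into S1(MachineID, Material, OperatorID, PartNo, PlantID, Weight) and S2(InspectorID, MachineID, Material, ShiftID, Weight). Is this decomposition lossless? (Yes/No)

S1 ∩ S2 = {MachineID, Material, Weight}; its closure under F is {MachineID, Material, PartNo, Weight}.
S1 ⊄ {MachineID, Material, PartNo, Weight} and S2 ⊄ {MachineID, Material, PartNo, Weight}, so the split is lossy.

No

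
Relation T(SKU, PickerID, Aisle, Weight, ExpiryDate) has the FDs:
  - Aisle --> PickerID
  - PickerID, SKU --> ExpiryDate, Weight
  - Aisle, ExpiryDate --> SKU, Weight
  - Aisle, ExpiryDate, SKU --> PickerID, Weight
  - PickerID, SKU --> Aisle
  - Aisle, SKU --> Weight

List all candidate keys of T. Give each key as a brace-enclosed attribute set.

{Aisle, ExpiryDate}⁺ = {Aisle, ExpiryDate, PickerID, SKU, Weight} — all of the relation — so {Aisle, ExpiryDate} is a candidate key.
{Aisle, SKU}⁺ = {Aisle, ExpiryDate, PickerID, SKU, Weight} — all of the relation — so {Aisle, SKU} is a candidate key.
{PickerID, SKU}⁺ = {Aisle, ExpiryDate, PickerID, SKU, Weight} — all of the relation — so {PickerID, SKU} is a candidate key.
These are minimal and exhaustive — every other superkey contains one of them.

{Aisle, ExpiryDate}, {Aisle, SKU}, {PickerID, SKU}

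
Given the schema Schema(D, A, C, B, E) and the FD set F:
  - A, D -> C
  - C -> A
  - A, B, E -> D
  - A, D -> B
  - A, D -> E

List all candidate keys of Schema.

{A, B, E}, {A, D}, {B, C, E}, {C, D}

Closure of {A, D} is {A, B, C, D, E}, the whole schema; {A, D} is a candidate key.
Closure of {C, D} is {A, B, C, D, E}, the whole schema; {C, D} is a candidate key.
Closure of {A, B, E} is {A, B, C, D, E}, the whole schema; {A, B, E} is a candidate key.
Closure of {B, C, E} is {A, B, C, D, E}, the whole schema; {B, C, E} is a candidate key.
These are minimal and exhaustive — every other superkey contains one of them.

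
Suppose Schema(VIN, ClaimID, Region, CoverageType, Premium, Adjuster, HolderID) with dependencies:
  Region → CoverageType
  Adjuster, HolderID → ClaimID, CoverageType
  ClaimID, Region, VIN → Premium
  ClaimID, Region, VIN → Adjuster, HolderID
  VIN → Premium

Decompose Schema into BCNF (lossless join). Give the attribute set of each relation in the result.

Candidate keys of the original relation: {Adjuster, HolderID, Region, VIN}, {ClaimID, Region, VIN}.
In {Adjuster, ClaimID, CoverageType, HolderID, Premium, Region, VIN}, {Region} is not a superkey ({Region}⁺ restricted to this set is {CoverageType, Region}), so split on Region → CoverageType into {CoverageType, Region} and {Adjuster, ClaimID, HolderID, Premium, Region, VIN}.
{CoverageType, Region} has no BCNF violation.
In {Adjuster, ClaimID, HolderID, Premium, Region, VIN}, {Adjuster, HolderID} is not a superkey ({Adjuster, HolderID}⁺ restricted to this set is {Adjuster, ClaimID, HolderID}), so split on Adjuster, HolderID → ClaimID into {Adjuster, ClaimID, HolderID} and {Adjuster, HolderID, Premium, Region, VIN}.
{Adjuster, ClaimID, HolderID} has no BCNF violation.
In {Adjuster, HolderID, Premium, Region, VIN}, {VIN} is not a superkey ({VIN}⁺ restricted to this set is {Premium, VIN}), so split on VIN → Premium into {Premium, VIN} and {Adjuster, HolderID, Region, VIN}.
{Premium, VIN} has no BCNF violation.
{Adjuster, HolderID, Region, VIN} has no BCNF violation.

{Adjuster, ClaimID, HolderID}; {Adjuster, HolderID, Region, VIN}; {CoverageType, Region}; {Premium, VIN}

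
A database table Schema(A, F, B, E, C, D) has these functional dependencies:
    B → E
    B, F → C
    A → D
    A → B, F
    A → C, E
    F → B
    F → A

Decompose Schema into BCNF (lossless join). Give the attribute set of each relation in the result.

{A, B, C, D, F}; {B, E}

Candidate keys of the original relation: {A}, {F}.
In {A, B, C, D, E, F}, {B} is not a superkey ({B}⁺ restricted to this set is {B, E}), so split on B → E into {B, E} and {A, B, C, D, F}.
{B, E} is in BCNF.
{A, B, C, D, F} is in BCNF.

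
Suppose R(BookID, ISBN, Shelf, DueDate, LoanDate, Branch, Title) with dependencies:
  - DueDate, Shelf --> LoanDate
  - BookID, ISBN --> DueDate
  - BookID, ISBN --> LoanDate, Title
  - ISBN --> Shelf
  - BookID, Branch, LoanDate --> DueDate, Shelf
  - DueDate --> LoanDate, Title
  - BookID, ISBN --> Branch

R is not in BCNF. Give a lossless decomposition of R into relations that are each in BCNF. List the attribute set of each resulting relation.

Candidate key of the original relation: {BookID, ISBN}.
{BookID, Branch, DueDate, ISBN, LoanDate, Shelf, Title}: {DueDate, Shelf} determines {DueDate, LoanDate, Shelf, Title} here but is not a superkey — split on DueDate, Shelf --> LoanDate, Title, giving {DueDate, LoanDate, Shelf, Title} and {BookID, Branch, DueDate, ISBN, Shelf}.
{DueDate, LoanDate, Shelf, Title}: {DueDate} determines {DueDate, LoanDate, Title} here but is not a superkey — split on DueDate --> LoanDate, Title, giving {DueDate, LoanDate, Title} and {DueDate, Shelf}.
{DueDate, LoanDate, Title} is in BCNF.
{DueDate, Shelf} is in BCNF.
{BookID, Branch, DueDate, ISBN, Shelf}: {ISBN} determines {ISBN, Shelf} here but is not a superkey — split on ISBN --> Shelf, giving {ISBN, Shelf} and {BookID, Branch, DueDate, ISBN}.
{ISBN, Shelf} is in BCNF.
{BookID, Branch, DueDate, ISBN} is in BCNF.

{BookID, Branch, DueDate, ISBN}; {DueDate, LoanDate, Title}; {DueDate, Shelf}; {ISBN, Shelf}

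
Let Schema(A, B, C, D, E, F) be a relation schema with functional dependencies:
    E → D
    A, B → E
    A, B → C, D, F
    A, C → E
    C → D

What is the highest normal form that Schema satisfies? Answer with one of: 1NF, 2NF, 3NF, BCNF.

2NF

Candidate key: {A, B}. Prime attributes: {A, B}.
E → D breaks BCNF: {E}⁺ = {D, E}, so {E} is not a superkey.
Because {D} is non-prime and the left side of E → D is not a superkey, the relation is not in 3NF.
Checking every proper subset of each key, none determines a non-prime attribute — 2NF is satisfied.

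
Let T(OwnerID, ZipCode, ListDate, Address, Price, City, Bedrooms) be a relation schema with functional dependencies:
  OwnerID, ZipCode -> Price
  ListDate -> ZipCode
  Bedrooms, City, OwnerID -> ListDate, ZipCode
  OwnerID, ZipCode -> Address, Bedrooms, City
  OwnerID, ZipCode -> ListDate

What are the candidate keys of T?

Attributes never on any right-hand side: {OwnerID} — every candidate key must contain it.
Closure of {ListDate, OwnerID} is {Address, Bedrooms, City, ListDate, OwnerID, Price, ZipCode}, the whole schema; {ListDate, OwnerID} is a candidate key.
Closure of {OwnerID, ZipCode} is {Address, Bedrooms, City, ListDate, OwnerID, Price, ZipCode}, the whole schema; {OwnerID, ZipCode} is a candidate key.
Closure of {Bedrooms, City, OwnerID} is {Address, Bedrooms, City, ListDate, OwnerID, Price, ZipCode}, the whole schema; {Bedrooms, City, OwnerID} is a candidate key.
No proper subset of any of these is a key, and no other minimal superkey exists.

{Bedrooms, City, OwnerID}, {ListDate, OwnerID}, {OwnerID, ZipCode}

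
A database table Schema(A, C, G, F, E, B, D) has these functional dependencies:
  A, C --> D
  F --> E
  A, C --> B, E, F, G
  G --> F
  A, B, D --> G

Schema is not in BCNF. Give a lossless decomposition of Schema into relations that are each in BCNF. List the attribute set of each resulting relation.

Candidate key of the original relation: {A, C}.
Within {A, B, C, D, E, F, G}: {F}⁺ ∩ {A, B, C, D, E, F, G} = {E, F}, not the whole set, so F --> E violates BCNF; decompose into {E, F} and {A, B, C, D, F, G}.
{E, F} is in BCNF.
Within {A, B, C, D, F, G}: {G}⁺ ∩ {A, B, C, D, F, G} = {F, G}, not the whole set, so G --> F violates BCNF; decompose into {F, G} and {A, B, C, D, G}.
{F, G} is in BCNF.
Within {A, B, C, D, G}: {A, B, D}⁺ ∩ {A, B, C, D, G} = {A, B, D, G}, not the whole set, so A, B, D --> G violates BCNF; decompose into {A, B, D, G} and {A, B, C, D}.
{A, B, D, G} is in BCNF.
{A, B, C, D} is in BCNF.

{A, B, C, D}; {A, B, D, G}; {E, F}; {F, G}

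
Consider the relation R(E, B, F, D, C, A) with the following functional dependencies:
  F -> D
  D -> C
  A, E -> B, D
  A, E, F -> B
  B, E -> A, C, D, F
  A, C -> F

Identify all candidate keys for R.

No FD produces {E}, so it must be in every candidate key.
{A, E} is a candidate key since {A, E}⁺ = {A, B, C, D, E, F} covers every attribute.
{B, E} is a candidate key since {B, E}⁺ = {A, B, C, D, E, F} covers every attribute.
These are minimal and exhaustive — every other superkey contains one of them.

{A, E}, {B, E}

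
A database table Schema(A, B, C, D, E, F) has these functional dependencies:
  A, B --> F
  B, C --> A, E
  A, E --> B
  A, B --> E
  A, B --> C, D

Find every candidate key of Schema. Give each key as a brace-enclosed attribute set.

{A, B}, {A, E}, {B, C}

{A, B}⁺ = {A, B, C, D, E, F} — all of the relation — so {A, B} is a candidate key.
{A, E}⁺ = {A, B, C, D, E, F} — all of the relation — so {A, E} is a candidate key.
{B, C}⁺ = {A, B, C, D, E, F} — all of the relation — so {B, C} is a candidate key.
No proper subset of any of these is a key, and no other minimal superkey exists.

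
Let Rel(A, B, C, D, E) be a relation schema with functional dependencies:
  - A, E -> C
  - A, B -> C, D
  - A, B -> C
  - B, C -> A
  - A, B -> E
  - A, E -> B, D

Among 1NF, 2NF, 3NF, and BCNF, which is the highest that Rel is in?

Candidate keys: {A, B}, {A, E}, {B, C}. Prime attributes: {A, B, C, E}.
Every FD has a superkey on the left, so the relation is in BCNF.

BCNF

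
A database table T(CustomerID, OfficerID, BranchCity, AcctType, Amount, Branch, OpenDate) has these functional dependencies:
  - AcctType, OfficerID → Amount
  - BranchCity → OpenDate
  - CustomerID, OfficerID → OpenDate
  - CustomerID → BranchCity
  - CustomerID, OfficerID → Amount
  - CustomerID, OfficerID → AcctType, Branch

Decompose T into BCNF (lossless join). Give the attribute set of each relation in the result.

Candidate key of the original relation: {CustomerID, OfficerID}.
In {AcctType, Amount, Branch, BranchCity, CustomerID, OfficerID, OpenDate}, {AcctType, OfficerID} is not a superkey ({AcctType, OfficerID}⁺ restricted to this set is {AcctType, Amount, OfficerID}), so split on AcctType, OfficerID → Amount into {AcctType, Amount, OfficerID} and {AcctType, Branch, BranchCity, CustomerID, OfficerID, OpenDate}.
{AcctType, Amount, OfficerID} has no BCNF violation.
In {AcctType, Branch, BranchCity, CustomerID, OfficerID, OpenDate}, {BranchCity} is not a superkey ({BranchCity}⁺ restricted to this set is {BranchCity, OpenDate}), so split on BranchCity → OpenDate into {BranchCity, OpenDate} and {AcctType, Branch, BranchCity, CustomerID, OfficerID}.
{BranchCity, OpenDate} has no BCNF violation.
In {AcctType, Branch, BranchCity, CustomerID, OfficerID}, {CustomerID} is not a superkey ({CustomerID}⁺ restricted to this set is {BranchCity, CustomerID}), so split on CustomerID → BranchCity into {BranchCity, CustomerID} and {AcctType, Branch, CustomerID, OfficerID}.
{BranchCity, CustomerID} has no BCNF violation.
{AcctType, Branch, CustomerID, OfficerID} has no BCNF violation.

{AcctType, Amount, OfficerID}; {AcctType, Branch, CustomerID, OfficerID}; {BranchCity, CustomerID}; {BranchCity, OpenDate}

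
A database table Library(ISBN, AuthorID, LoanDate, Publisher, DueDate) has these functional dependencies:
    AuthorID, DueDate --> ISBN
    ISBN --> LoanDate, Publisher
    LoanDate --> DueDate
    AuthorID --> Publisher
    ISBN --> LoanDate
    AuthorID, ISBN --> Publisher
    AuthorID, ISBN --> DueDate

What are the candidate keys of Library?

{AuthorID, DueDate}, {AuthorID, ISBN}, {AuthorID, LoanDate}

{AuthorID} never appears on the right of any FD, so every key must include it.
{AuthorID, DueDate} is a candidate key since {AuthorID, DueDate}⁺ = {AuthorID, DueDate, ISBN, LoanDate, Publisher} covers every attribute.
{AuthorID, ISBN} is a candidate key since {AuthorID, ISBN}⁺ = {AuthorID, DueDate, ISBN, LoanDate, Publisher} covers every attribute.
{AuthorID, LoanDate} is a candidate key since {AuthorID, LoanDate}⁺ = {AuthorID, DueDate, ISBN, LoanDate, Publisher} covers every attribute.
These are minimal and exhaustive — every other superkey contains one of them.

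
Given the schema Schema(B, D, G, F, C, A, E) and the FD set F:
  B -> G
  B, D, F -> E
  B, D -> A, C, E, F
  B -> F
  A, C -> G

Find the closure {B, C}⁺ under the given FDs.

Start with {B, C}.
B -> G applies; add {G} → now {B, C, G}.
B -> F applies; add {F} → now {B, C, F, G}.
No further FD applies.

{B, C, F, G}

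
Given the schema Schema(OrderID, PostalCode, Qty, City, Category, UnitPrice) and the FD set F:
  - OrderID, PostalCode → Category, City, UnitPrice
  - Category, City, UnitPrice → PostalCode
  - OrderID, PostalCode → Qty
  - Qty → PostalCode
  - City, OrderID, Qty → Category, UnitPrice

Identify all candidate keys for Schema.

{Category, City, OrderID, UnitPrice}, {OrderID, PostalCode}, {OrderID, Qty}

No FD produces {OrderID}, so it must be in every candidate key.
{OrderID, PostalCode} is a candidate key since {OrderID, PostalCode}⁺ = {Category, City, OrderID, PostalCode, Qty, UnitPrice} covers every attribute.
{OrderID, Qty} is a candidate key since {OrderID, Qty}⁺ = {Category, City, OrderID, PostalCode, Qty, UnitPrice} covers every attribute.
{Category, City, OrderID, UnitPrice} is a candidate key since {Category, City, OrderID, UnitPrice}⁺ = {Category, City, OrderID, PostalCode, Qty, UnitPrice} covers every attribute.
These are minimal and exhaustive — every other superkey contains one of them.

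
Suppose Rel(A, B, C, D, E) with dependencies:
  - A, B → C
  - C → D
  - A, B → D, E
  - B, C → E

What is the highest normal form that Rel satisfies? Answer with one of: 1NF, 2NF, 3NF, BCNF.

Candidate key: {A, B}. Prime attributes: {A, B}.
C → D: {C}⁺ = {C, D}, which is not all of the attributes, so the left side is not a superkey — BCNF is violated.
C → D has non-prime {D} on the right and a non-superkey on the left, so 3NF fails.
No non-prime attribute depends on a proper subset of any candidate key, so 2NF holds.

2NF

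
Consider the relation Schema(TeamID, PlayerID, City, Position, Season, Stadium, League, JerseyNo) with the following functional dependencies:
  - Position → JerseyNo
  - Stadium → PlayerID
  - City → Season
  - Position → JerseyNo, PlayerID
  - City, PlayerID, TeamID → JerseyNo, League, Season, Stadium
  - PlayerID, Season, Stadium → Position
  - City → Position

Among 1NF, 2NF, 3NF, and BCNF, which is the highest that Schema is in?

Candidate key: {City, TeamID}. Prime attributes: {City, TeamID}.
Position → JerseyNo breaks BCNF: {Position}⁺ = {JerseyNo, PlayerID, Position}, so {Position} is not a superkey.
Because {JerseyNo} is non-prime and the left side of Position → JerseyNo is not a superkey, the relation is not in 3NF.
Since {City} ⊂ {City, TeamID} and {City}⁺ ⊇ {JerseyNo, PlayerID, Position, Season} with {JerseyNo, PlayerID, Position, Season} non-prime, there is a partial dependency; 2NF fails.

1NF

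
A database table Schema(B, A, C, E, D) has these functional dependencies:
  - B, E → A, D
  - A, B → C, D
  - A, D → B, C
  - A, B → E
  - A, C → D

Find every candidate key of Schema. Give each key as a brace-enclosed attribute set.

Closure of {A, B} is {A, B, C, D, E}, the whole schema; {A, B} is a candidate key.
Closure of {A, C} is {A, B, C, D, E}, the whole schema; {A, C} is a candidate key.
Closure of {A, D} is {A, B, C, D, E}, the whole schema; {A, D} is a candidate key.
Closure of {B, E} is {A, B, C, D, E}, the whole schema; {B, E} is a candidate key.
No proper subset of any of these is a key, and no other minimal superkey exists.

{A, B}, {A, C}, {A, D}, {B, E}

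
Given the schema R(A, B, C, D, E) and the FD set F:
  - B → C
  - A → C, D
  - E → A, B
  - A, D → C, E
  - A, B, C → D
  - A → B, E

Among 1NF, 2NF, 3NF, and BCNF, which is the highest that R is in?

Candidate keys: {A}, {E}. Prime attributes: {A, E}.
For B → C we have {B}⁺ = {B, C}; {B} is not a superkey, so BCNF fails.
B → C determines the non-prime attribute {C} from a non-superkey — 3NF is violated.
With only single-attribute keys there can be no partial dependency, so 2NF holds.

2NF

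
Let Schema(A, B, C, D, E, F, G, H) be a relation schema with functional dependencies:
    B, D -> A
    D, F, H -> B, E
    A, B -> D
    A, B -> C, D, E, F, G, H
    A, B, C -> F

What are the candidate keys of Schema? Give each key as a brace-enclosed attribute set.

{A, B} is a candidate key since {A, B}⁺ = {A, B, C, D, E, F, G, H} covers every attribute.
{B, D} is a candidate key since {B, D}⁺ = {A, B, C, D, E, F, G, H} covers every attribute.
{D, F, H} is a candidate key since {D, F, H}⁺ = {A, B, C, D, E, F, G, H} covers every attribute.
Any other superkey properly contains one of these, so there are no further candidate keys.

{A, B}, {B, D}, {D, F, H}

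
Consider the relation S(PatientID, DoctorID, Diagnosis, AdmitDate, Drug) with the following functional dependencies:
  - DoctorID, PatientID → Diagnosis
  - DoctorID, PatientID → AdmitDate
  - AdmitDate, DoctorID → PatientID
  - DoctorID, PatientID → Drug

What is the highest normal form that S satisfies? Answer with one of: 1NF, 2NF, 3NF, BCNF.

BCNF

Candidate keys: {AdmitDate, DoctorID}, {DoctorID, PatientID}. Prime attributes: {AdmitDate, DoctorID, PatientID}.
Every FD has a superkey on the left, so the relation is in BCNF.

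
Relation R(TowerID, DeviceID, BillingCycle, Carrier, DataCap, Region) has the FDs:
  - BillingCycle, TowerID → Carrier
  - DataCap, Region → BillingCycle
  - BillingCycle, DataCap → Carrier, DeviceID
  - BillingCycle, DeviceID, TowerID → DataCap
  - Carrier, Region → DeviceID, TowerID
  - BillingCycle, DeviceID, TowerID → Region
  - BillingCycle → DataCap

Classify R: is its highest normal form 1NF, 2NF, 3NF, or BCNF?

1NF

Candidate keys: {BillingCycle, Region}, {BillingCycle, TowerID}, {DataCap, Region}. Prime attributes: {BillingCycle, DataCap, Region, TowerID}.
BillingCycle, DataCap → Carrier, DeviceID: {BillingCycle, DataCap}⁺ = {BillingCycle, Carrier, DataCap, DeviceID}, which is not all of the attributes, so the left side is not a superkey — BCNF is violated.
BillingCycle, DataCap → Carrier, DeviceID has non-prime {Carrier, DeviceID} on the right and a non-superkey on the left, so 3NF fails.
The proper key subset {BillingCycle} of {BillingCycle, Region} determines non-prime {Carrier, DeviceID}, so the relation is not even in 2NF.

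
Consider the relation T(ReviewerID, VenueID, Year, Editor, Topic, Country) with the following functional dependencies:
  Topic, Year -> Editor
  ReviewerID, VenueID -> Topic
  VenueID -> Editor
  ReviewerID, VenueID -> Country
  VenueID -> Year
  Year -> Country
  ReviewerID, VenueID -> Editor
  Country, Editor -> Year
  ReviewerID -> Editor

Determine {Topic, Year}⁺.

Start with {Topic, Year}.
Topic, Year -> Editor applies; add {Editor} → now {Editor, Topic, Year}.
Year -> Country applies; add {Country} → now {Country, Editor, Topic, Year}.
No further FD applies.

{Country, Editor, Topic, Year}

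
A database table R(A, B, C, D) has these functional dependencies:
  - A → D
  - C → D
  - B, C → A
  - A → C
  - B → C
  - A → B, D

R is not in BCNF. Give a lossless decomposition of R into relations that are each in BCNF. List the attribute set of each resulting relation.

Candidate keys of the original relation: {A}, {B}.
{A, B, C, D}: {C} determines {C, D} here but is not a superkey — split on C → D, giving {C, D} and {A, B, C}.
{C, D} is in BCNF.
{A, B, C} is in BCNF.

{A, B, C}; {C, D}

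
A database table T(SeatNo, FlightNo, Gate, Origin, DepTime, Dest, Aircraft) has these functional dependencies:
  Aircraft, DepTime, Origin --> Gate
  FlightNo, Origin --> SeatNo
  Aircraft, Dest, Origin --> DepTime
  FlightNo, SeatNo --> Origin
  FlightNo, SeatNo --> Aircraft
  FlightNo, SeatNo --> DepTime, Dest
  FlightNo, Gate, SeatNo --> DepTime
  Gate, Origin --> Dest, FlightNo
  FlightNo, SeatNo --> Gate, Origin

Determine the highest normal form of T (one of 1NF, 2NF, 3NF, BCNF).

BCNF

Candidate keys: {Aircraft, DepTime, Origin}, {Aircraft, Dest, Origin}, {FlightNo, Origin}, {FlightNo, SeatNo}, {Gate, Origin}. Prime attributes: {Aircraft, DepTime, Dest, FlightNo, Gate, Origin, SeatNo}.
Every FD has a superkey on the left, so the relation is in BCNF.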